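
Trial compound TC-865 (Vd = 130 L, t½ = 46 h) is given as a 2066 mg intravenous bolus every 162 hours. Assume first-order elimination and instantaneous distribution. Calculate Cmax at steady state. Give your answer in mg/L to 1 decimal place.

17.4 mg/L

k = ln2/t½ = ln2/46 ≈ 0.015068 h⁻¹; fraction remaining f = e^(−kτ) = e^(−0.015068×162) ≈ 0.0871.
Accumulation ratio R = 1/(1 − f) ≈ 1/0.9129 ≈ 1.0954.
Each bolus raises the concentration by D/Vd = 2066/130 ≈ 15.892 mg/L.
Cmax,ss = C₀/(1 − f) ≈ 15.892/0.9129 ≈ 17.408 mg/L.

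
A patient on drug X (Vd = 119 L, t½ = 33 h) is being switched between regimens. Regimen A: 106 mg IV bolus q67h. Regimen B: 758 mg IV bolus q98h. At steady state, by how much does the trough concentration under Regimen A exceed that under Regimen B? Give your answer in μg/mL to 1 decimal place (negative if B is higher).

-0.6 μg/mL

Regimen A: f = (1/2)^(67/33) ≈ 0.2448; Cmin,ss = (106/119)·f/(1−f) ≈ 0.289 μg/mL.
Regimen B: f = (1/2)^(98/33) ≈ 0.1277; Cmin,ss = (758/119)·f/(1−f) ≈ 0.932 μg/mL.
Difference ≈ 0.289 − 0.932 ≈ -0.643 μg/mL.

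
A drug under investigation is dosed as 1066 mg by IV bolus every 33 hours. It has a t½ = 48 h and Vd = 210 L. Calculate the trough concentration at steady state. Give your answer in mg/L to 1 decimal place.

8.3 mg/L

Over one 33-h interval, 33/48 ≈ 0.6875 half-lives elapse, leaving f ≈ 0.6209 of each dose.
Accumulation ratio R = 1/(1 − f) ≈ 1/0.3791 ≈ 2.6378.
Each bolus raises the concentration by D/Vd = 1066/210 ≈ 5.076 mg/L.
Cmax,ss = C₀/(1 − f) ≈ 5.076/0.3791 ≈ 13.390 mg/L.
One interval later, Cmin,ss = Cmax,ss·e^(−kτ) ≈ 13.390 × 0.6209 ≈ 8.314 mg/L.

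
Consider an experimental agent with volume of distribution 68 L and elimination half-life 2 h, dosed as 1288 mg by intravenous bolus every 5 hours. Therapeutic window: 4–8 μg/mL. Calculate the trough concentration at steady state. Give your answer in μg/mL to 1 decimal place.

τ/t½ = 5/2 ≈ 2.5, so fraction remaining f = (1/2)^(5/2) ≈ 0.1768.
Accumulation ratio R = 1/(1 − f) ≈ 1/0.8232 ≈ 1.2148.
Each bolus raises the concentration by D/Vd = 1288/68 ≈ 18.941 μg/mL.
Cmax,ss = C₀/(1 − f) ≈ 18.941/0.8232 ≈ 23.009 μg/mL.
One interval later, Cmin,ss = Cmax,ss·e^(−kτ) ≈ 23.009 × 0.1768 ≈ 4.068 μg/mL.
Trough 4.1 μg/mL vs MEC 4 μg/mL: adequate.

4.1 μg/mL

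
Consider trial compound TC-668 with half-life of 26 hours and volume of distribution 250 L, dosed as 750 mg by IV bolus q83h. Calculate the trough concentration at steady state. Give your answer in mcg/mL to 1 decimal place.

Over one 83-h interval, 83/26 ≈ 3.1923 half-lives elapse, leaving f ≈ 0.1094 of each dose.
Each bolus raises the concentration by D/Vd = 750/250 ≈ 3.000 mcg/mL.
Steady-state trough Cmin,ss = C₀·f/(1−f) ≈ 3.000 × 0.1094/0.8906 ≈ 0.369 mcg/mL.

0.4 mcg/mL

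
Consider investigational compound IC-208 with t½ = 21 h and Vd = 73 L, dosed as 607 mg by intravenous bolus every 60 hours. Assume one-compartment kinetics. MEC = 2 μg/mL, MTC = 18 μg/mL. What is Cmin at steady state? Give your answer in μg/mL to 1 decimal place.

1.3 μg/mL

k = ln2/t½ = ln2/21 ≈ 0.033007 h⁻¹; fraction remaining f = e^(−kτ) = e^(−0.033007×60) ≈ 0.1380.
Accumulation ratio R = 1/(1 − f) ≈ 1/0.8620 ≈ 1.1601.
Each bolus raises the concentration by D/Vd = 607/73 ≈ 8.315 μg/mL.
Steady-state peak Cmax,ss = C₀·R ≈ 8.315 × 1.1601 ≈ 9.646 μg/mL.
Steady-state trough Cmin,ss = Cmax,ss·f ≈ 9.646 × 0.1380 ≈ 1.331 μg/mL.
Trough 1.3 μg/mL vs MEC 2 μg/mL: subtherapeutic.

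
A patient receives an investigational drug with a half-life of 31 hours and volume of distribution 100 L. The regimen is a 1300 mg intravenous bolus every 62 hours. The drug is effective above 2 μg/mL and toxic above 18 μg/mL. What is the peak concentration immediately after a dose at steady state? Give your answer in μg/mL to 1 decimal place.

τ = 62 h = 2 half-lives, so f = (1/2)^2 = 0.25.
At steady state, R = 1/(1 − 0.25) = 4/3.
Single-dose peak C₀ = D/Vd = 1300/100 = 13 μg/mL.
Steady-state peak Cmax,ss = C₀·R = 13 × 4/3 ≈ 17.333 μg/mL.
Peak 17.3 μg/mL vs MTC 18 μg/mL: below toxic threshold.

17.3 μg/mL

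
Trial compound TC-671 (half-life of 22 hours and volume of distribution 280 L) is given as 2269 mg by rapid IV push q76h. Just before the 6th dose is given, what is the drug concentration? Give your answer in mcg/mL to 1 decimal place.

0.8 mcg/mL

f = (1/2)^(τ/t½) = (1/2)^(76/22) ≈ 0.0912.
C₀ = D/Vd = 2269/280 ≈ 8.104 mcg/mL.
Before the 6th dose, 5 doses have been given. Superposition: Cmin = C₀·(f + f² + … + f^5).
≈ 8.104 × (0.0912 + 0.0083 + 0.0008 + 0.0001 + 0.0000) ≈ 8.104 × 0.1004 ≈ 0.814 mcg/mL.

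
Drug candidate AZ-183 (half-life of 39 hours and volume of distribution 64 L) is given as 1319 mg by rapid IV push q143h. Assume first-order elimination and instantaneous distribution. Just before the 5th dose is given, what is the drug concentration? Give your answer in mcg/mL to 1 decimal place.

f = (1/2)^(τ/t½) = (1/2)^(143/39) ≈ 0.0787.
C₀ = D/Vd = 1319/64 ≈ 20.609 mcg/mL.
Before the 5th dose, 4 doses have been given. Superposition: Cmin = C₀·(f + f² + … + f^4).
≈ 20.609 × (0.0787 + 0.0062 + 0.0005 + 0.0000) ≈ 20.609 × 0.0854 ≈ 1.760 mcg/mL.

1.8 mcg/mL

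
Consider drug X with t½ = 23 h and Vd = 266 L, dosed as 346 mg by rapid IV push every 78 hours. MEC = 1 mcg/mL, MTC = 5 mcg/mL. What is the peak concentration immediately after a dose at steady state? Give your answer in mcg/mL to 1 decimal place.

τ/t½ = 78/23 ≈ 3.3913, so fraction remaining f = (1/2)^(78/23) ≈ 0.0953.
At steady state, accumulation factor R = 1/(1 − e^(−kτ)) ≈ 1.1053.
Each bolus raises the concentration by D/Vd = 346/266 ≈ 1.301 mcg/mL.
Steady-state peak Cmax,ss = C₀·R ≈ 1.301 × 1.1053 ≈ 1.438 mcg/mL.
Peak 1.4 mcg/mL vs MTC 5 mcg/mL: below toxic threshold.

1.4 mcg/mL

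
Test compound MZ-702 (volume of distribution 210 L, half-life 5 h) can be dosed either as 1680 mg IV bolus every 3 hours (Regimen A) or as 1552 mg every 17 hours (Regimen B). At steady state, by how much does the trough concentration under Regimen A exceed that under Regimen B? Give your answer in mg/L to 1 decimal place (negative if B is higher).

14.7 mg/L

Regimen A: f = (1/2)^(3/5) ≈ 0.6598; Cmin,ss = (1680/210)·f/(1−f) ≈ 15.516 mg/L.
Regimen B: f = (1/2)^(17/5) ≈ 0.0947; Cmin,ss = (1552/210)·f/(1−f) ≈ 0.773 mg/L.
Difference ≈ 15.516 − 0.773 ≈ 14.743 mg/L.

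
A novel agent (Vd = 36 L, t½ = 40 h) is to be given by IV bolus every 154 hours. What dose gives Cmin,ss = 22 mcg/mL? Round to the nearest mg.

10629 mg

τ/t½ = 154/40 ≈ 3.85, so f = (1/2)^(154/40) ≈ 0.069348.
Cmin,ss = (D/Vd)·f/(1−f), so D = Cmin,ss·Vd·(1−f)/f.
D = 22 × 36 × (1−f)/f ≈ 22 × 36 × 13.42003 ≈ 10628.66 mg.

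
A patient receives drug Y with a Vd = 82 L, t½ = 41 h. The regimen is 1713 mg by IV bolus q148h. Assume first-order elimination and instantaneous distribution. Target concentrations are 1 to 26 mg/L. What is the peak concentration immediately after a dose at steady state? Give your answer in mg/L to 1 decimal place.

τ/t½ = 148/41 ≈ 3.6098, so fraction remaining f = (1/2)^(148/41) ≈ 0.0819.
At steady state, accumulation factor R = 1/(1 − e^(−kτ)) ≈ 1.0892.
Each bolus raises the concentration by D/Vd = 1713/82 ≈ 20.890 mg/L.
Steady-state peak Cmax,ss = C₀·R ≈ 20.890 × 1.0892 ≈ 22.753 mg/L.
Peak 22.8 mg/L vs MTC 26 mg/L: below toxic threshold.

22.8 mg/L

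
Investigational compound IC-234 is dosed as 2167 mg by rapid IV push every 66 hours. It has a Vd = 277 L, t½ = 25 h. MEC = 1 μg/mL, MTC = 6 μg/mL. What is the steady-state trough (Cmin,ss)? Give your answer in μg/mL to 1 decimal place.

1.5 μg/mL

k = ln2/t½ = ln2/25 ≈ 0.027726 h⁻¹; fraction remaining f = e^(−kτ) = e^(−0.027726×66) ≈ 0.1604.
Single-dose peak C₀ = D/Vd = 2167/277 ≈ 7.823 μg/mL.
Steady-state trough Cmin,ss = C₀·f/(1−f) ≈ 7.823 × 0.1604/0.8396 ≈ 1.495 μg/mL.
Trough 1.5 μg/mL vs MEC 1 μg/mL: adequate.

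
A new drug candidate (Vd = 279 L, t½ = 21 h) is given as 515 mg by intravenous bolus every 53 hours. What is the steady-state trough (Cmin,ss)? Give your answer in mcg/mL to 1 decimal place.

0.4 mcg/mL

k = ln2/t½ = ln2/21 ≈ 0.033007 h⁻¹; fraction remaining f = e^(−kτ) = e^(−0.033007×53) ≈ 0.1739.
Each bolus raises the concentration by D/Vd = 515/279 ≈ 1.846 mcg/mL.
Steady-state trough Cmin,ss = C₀·f/(1−f) ≈ 1.846 × 0.1739/0.8261 ≈ 0.389 mcg/mL.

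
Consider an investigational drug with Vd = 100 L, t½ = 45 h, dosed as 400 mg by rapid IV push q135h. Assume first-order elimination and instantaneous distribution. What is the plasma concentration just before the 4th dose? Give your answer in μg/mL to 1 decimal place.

0.6 μg/mL

f = (1/2)^(τ/t½) = (1/2)^(135/45) ≈ 0.1250.
C₀ = D/Vd = 400/100 ≈ 4.000 μg/mL.
Before the 4th dose, 3 doses have been given. Superposition: Cmin = C₀·(f + f² + … + f^3).
≈ 4.000 × (0.1250 + 0.0156 + 0.0020) ≈ 4.000 × 0.1426 ≈ 0.570 μg/mL.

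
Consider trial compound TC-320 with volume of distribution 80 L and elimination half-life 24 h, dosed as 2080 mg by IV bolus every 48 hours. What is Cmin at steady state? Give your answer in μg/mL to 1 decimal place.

The dosing interval is 2 half-lives, so f = 2^(−2) = 0.25.
Accumulation ratio R = 1/(1 − f) = 1/0.75 = 4/3.
Single-dose peak C₀ = D/Vd = 2080/80 = 26 μg/mL.
Steady-state peak Cmax,ss = C₀·R = 26 × 4/3 ≈ 34.667 μg/mL.
Steady-state trough Cmin,ss = Cmax,ss·f ≈ 34.667 × 0.25 ≈ 8.667 μg/mL.

8.7 μg/mL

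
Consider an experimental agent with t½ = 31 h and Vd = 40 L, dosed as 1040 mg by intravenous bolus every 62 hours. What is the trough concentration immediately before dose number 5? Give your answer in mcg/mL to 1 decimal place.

f = (1/2)^(τ/t½) = (1/2)^(62/31) ≈ 0.2500.
C₀ = D/Vd = 1040/40 ≈ 26.000 mcg/mL.
Before the 5th dose, 4 doses have been given. Superposition: Cmin = C₀·(f + f² + … + f^4).
≈ 26.000 × (0.2500 + 0.0625 + 0.0156 + 0.0039) ≈ 26.000 × 0.3320 ≈ 8.632 mcg/mL.

8.6 mcg/mL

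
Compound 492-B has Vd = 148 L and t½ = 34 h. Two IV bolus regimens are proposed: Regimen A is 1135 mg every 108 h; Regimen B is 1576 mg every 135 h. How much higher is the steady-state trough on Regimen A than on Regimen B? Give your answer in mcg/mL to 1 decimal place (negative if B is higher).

Regimen A: f = (1/2)^(108/34) ≈ 0.1106; Cmin,ss = (1135/148)·f/(1−f) ≈ 0.954 mcg/mL.
Regimen B: f = (1/2)^(135/34) ≈ 0.0638; Cmin,ss = (1576/148)·f/(1−f) ≈ 0.726 mcg/mL.
Difference ≈ 0.954 − 0.726 ≈ 0.228 mcg/mL.

0.2 mcg/mL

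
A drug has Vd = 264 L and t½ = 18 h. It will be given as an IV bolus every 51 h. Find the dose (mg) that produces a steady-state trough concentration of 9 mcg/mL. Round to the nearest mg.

τ/t½ = 51/18 ≈ 2.8333, so f = (1/2)^(51/18) ≈ 0.140308.
Cmin,ss = (D/Vd)·f/(1−f), so D = Cmin,ss·Vd·(1−f)/f.
D = 9 × 264 × (1−f)/f ≈ 9 × 264 × 6.12718 ≈ 14558.18 mg.

14558 mg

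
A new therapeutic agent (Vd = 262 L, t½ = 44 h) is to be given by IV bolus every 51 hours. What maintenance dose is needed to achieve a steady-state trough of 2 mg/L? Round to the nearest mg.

τ/t½ = 51/44 ≈ 1.1591, so f = (1/2)^(51/44) ≈ 0.447795.
Cmin,ss = (D/Vd)·f/(1−f), so D = Cmin,ss·Vd·(1−f)/f.
D = 2 × 262 × (1−f)/f ≈ 2 × 262 × 1.23316 ≈ 646.18 mg.

646 mg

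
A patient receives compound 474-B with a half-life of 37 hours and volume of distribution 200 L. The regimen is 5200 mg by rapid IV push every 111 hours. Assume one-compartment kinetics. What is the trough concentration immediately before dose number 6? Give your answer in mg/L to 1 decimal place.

3.7 mg/L

f = (1/2)^(τ/t½) = (1/2)^(111/37) ≈ 0.1250.
C₀ = D/Vd = 5200/200 ≈ 26.000 mg/L.
Before the 6th dose, 5 doses have been given. Superposition: Cmin = C₀·(f + f² + … + f^5).
≈ 26.000 × (0.1250 + 0.0156 + 0.0020 + 0.0002 + 0.0000) ≈ 26.000 × 0.1428 ≈ 3.713 mg/L.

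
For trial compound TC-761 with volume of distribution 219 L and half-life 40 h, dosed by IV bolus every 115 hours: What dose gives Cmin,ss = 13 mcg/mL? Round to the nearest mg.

18039 mg

τ/t½ = 115/40 ≈ 2.875, so f = (1/2)^(115/40) ≈ 0.136313.
Cmin,ss = (D/Vd)·f/(1−f), so D = Cmin,ss·Vd·(1−f)/f.
D = 13 × 219 × (1−f)/f ≈ 13 × 219 × 6.33606 ≈ 18038.76 mg.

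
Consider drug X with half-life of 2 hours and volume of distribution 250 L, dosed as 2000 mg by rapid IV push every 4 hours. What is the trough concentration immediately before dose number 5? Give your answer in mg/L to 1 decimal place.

f = (1/2)^(τ/t½) = (1/2)^(4/2) ≈ 0.2500.
C₀ = D/Vd = 2000/250 ≈ 8.000 mg/L.
Before the 5th dose, 4 doses have been given. Superposition: Cmin = C₀·(f + f² + … + f^4).
≈ 8.000 × (0.2500 + 0.0625 + 0.0156 + 0.0039) ≈ 8.000 × 0.3320 ≈ 2.656 mg/L.

2.7 mg/L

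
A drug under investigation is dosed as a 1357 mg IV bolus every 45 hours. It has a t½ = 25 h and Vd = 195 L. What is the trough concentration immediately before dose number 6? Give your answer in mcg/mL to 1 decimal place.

f = (1/2)^(τ/t½) = (1/2)^(45/25) ≈ 0.2872.
C₀ = D/Vd = 1357/195 ≈ 6.959 mcg/mL.
Before the 6th dose, 5 doses have been given. Superposition: Cmin = C₀·(f + f² + … + f^5).
≈ 6.959 × (0.2872 + 0.0825 + 0.0237 + 0.0068 + 0.0020) ≈ 6.959 × 0.4022 ≈ 2.799 mcg/mL.

2.8 mcg/mL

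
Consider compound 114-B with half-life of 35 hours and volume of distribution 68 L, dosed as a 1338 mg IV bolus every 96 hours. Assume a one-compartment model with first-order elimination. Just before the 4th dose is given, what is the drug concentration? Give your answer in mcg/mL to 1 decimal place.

f = (1/2)^(τ/t½) = (1/2)^(96/35) ≈ 0.1494.
C₀ = D/Vd = 1338/68 ≈ 19.676 mcg/mL.
Before the 4th dose, 3 doses have been given. Superposition: Cmin = C₀·(f + f² + … + f^3).
≈ 19.676 × (0.1494 + 0.0223 + 0.0033) ≈ 19.676 × 0.1750 ≈ 3.443 mcg/mL.

3.4 mcg/mL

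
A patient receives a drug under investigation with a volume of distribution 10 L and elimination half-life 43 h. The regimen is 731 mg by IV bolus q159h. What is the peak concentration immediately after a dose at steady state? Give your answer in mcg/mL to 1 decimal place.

79.2 mcg/mL

τ/t½ = 159/43 ≈ 3.6977, so fraction remaining f = (1/2)^(159/43) ≈ 0.0771.
At steady state, accumulation factor R = 1/(1 − e^(−kτ)) ≈ 1.0835.
Each bolus raises the concentration by D/Vd = 731/10 ≈ 73.100 mcg/mL.
Cmax,ss = C₀/(1 − f) ≈ 73.100/0.9229 ≈ 79.207 mcg/mL.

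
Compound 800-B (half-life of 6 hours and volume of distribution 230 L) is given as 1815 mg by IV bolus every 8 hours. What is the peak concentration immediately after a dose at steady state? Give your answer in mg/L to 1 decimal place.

13.1 mg/L

τ/t½ = 8/6 ≈ 1.3333, so fraction remaining f = (1/2)^(8/6) ≈ 0.3969.
At steady state, accumulation factor R = 1/(1 − e^(−kτ)) ≈ 1.6581.
Single-dose peak C₀ = D/Vd = 1815/230 ≈ 7.891 mg/L.
Cmax,ss = C₀/(1 − f) ≈ 7.891/0.6031 ≈ 13.084 mg/L.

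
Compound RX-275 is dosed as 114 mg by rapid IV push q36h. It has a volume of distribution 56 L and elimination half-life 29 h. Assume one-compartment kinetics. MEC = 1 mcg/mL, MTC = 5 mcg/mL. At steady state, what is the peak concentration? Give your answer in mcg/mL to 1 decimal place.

Over one 36-h interval, 36/29 ≈ 1.2414 half-lives elapse, leaving f ≈ 0.4230 of each dose.
Accumulation ratio R = 1/(1 − f) ≈ 1/0.5770 ≈ 1.7331.
Each bolus raises the concentration by D/Vd = 114/56 ≈ 2.036 mcg/mL.
Steady-state peak Cmax,ss = C₀·R ≈ 2.036 × 1.7331 ≈ 3.529 mcg/mL.
Peak 3.5 mcg/mL vs MTC 5 mcg/mL: below toxic threshold.

3.5 mcg/mL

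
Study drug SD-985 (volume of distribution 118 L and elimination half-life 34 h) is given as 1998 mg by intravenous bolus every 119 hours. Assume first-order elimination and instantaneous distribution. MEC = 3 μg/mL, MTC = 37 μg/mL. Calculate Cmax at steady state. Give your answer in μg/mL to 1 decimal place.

18.6 μg/mL

Over one 119-h interval, 119/34 ≈ 3.5 half-lives elapse, leaving f ≈ 0.0884 of each dose.
At steady state, accumulation factor R = 1/(1 − e^(−kτ)) ≈ 1.0970.
Each bolus raises the concentration by D/Vd = 1998/118 ≈ 16.932 μg/mL.
Cmax,ss = C₀/(1 − f) ≈ 16.932/0.9116 ≈ 18.574 μg/mL.
Peak 18.6 μg/mL vs MTC 37 μg/mL: below toxic threshold.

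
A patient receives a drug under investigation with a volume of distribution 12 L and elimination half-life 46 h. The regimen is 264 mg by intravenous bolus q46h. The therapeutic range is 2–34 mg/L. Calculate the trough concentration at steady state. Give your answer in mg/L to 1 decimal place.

τ = 46 h = 1 half-life, so f = (1/2)^1 = 0.5.
Accumulation ratio R = 1/(1 − f) = 1/0.5 = 2/1.
Single-dose peak C₀ = D/Vd = 264/12 = 22 mg/L.
Steady-state peak Cmax,ss = C₀·R = 22 × 2/1 ≈ 44.000 mg/L.
Steady-state trough Cmin,ss = Cmax,ss·f ≈ 44.000 × 0.5 ≈ 22.000 mg/L.
Trough 22.0 mg/L vs MEC 2 mg/L: adequate.

22.0 mg/L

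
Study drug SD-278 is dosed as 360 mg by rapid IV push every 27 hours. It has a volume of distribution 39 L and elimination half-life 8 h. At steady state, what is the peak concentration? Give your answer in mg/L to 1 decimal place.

τ/t½ = 27/8 ≈ 3.375, so fraction remaining f = (1/2)^(27/8) ≈ 0.0964.
Accumulation ratio R = 1/(1 − f) ≈ 1/0.9036 ≈ 1.1067.
Single-dose peak C₀ = D/Vd = 360/39 ≈ 9.231 mg/L.
Steady-state peak Cmax,ss = C₀·R ≈ 9.231 × 1.1067 ≈ 10.216 mg/L.

10.2 mg/L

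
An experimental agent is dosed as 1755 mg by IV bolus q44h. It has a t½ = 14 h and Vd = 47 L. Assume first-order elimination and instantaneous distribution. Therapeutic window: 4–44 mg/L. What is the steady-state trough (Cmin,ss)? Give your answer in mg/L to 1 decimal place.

4.8 mg/L

k = ln2/t½ = ln2/14 ≈ 0.049511 h⁻¹; fraction remaining f = e^(−kτ) = e^(−0.049511×44) ≈ 0.1132.
At steady state, accumulation factor R = 1/(1 − e^(−kτ)) ≈ 1.1276.
Single-dose peak C₀ = D/Vd = 1755/47 ≈ 37.340 mg/L.
Steady-state peak Cmax,ss = C₀·R ≈ 37.340 × 1.1276 ≈ 42.105 mg/L.
One interval later, Cmin,ss = Cmax,ss·e^(−kτ) ≈ 42.105 × 0.1132 ≈ 4.766 mg/L.
Trough 4.8 mg/L vs MEC 4 mg/L: adequate.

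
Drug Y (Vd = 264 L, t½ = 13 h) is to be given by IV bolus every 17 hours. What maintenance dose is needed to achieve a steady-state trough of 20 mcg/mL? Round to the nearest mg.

τ/t½ = 17/13 ≈ 1.3077, so f = (1/2)^(17/13) ≈ 0.403967.
Cmin,ss = (D/Vd)·f/(1−f), so D = Cmin,ss·Vd·(1−f)/f.
D = 20 × 264 × (1−f)/f ≈ 20 × 264 × 1.47545 ≈ 7790.38 mg.

7790 mg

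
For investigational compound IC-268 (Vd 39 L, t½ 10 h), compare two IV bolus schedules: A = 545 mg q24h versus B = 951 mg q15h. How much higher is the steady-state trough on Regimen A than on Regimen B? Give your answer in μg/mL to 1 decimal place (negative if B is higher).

Regimen A: f = (1/2)^(24/10) ≈ 0.1895; Cmin,ss = (545/39)·f/(1−f) ≈ 3.267 μg/mL.
Regimen B: f = (1/2)^(15/10) ≈ 0.3536; Cmin,ss = (951/39)·f/(1−f) ≈ 13.339 μg/mL.
Difference ≈ 3.267 − 13.339 ≈ -10.072 μg/mL.

-10.1 μg/mL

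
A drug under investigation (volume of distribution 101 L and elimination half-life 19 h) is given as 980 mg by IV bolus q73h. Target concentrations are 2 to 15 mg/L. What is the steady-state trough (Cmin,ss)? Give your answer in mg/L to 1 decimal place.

k = ln2/t½ = ln2/19 ≈ 0.036481 h⁻¹; fraction remaining f = e^(−kτ) = e^(−0.036481×73) ≈ 0.0697.
Single-dose peak C₀ = D/Vd = 980/101 ≈ 9.703 mg/L.
Steady-state trough Cmin,ss = C₀·f/(1−f) ≈ 9.703 × 0.0697/0.9303 ≈ 0.727 mg/L.
Trough 0.7 mg/L vs MEC 2 mg/L: subtherapeutic.

0.7 mg/L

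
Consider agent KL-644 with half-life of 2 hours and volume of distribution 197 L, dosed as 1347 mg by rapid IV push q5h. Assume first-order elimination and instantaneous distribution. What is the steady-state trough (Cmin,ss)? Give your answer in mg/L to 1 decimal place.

Over one 5-h interval, 5/2 ≈ 2.5 half-lives elapse, leaving f ≈ 0.1768 of each dose.
Accumulation ratio R = 1/(1 − f) ≈ 1/0.8232 ≈ 1.2148.
Single-dose peak C₀ = D/Vd = 1347/197 ≈ 6.838 mg/L.
Cmax,ss = C₀/(1 − f) ≈ 6.838/0.8232 ≈ 8.307 mg/L.
Steady-state trough Cmin,ss = Cmax,ss·f ≈ 8.307 × 0.1768 ≈ 1.469 mg/L.

1.5 mg/L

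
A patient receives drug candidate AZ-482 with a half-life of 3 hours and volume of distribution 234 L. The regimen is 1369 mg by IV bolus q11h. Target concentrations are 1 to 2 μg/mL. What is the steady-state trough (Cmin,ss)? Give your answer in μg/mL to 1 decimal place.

τ/t½ = 11/3 ≈ 3.6667, so fraction remaining f = (1/2)^(11/3) ≈ 0.0787.
Accumulation ratio R = 1/(1 − f) ≈ 1/0.9213 ≈ 1.0854.
Each bolus raises the concentration by D/Vd = 1369/234 ≈ 5.850 μg/mL.
Steady-state peak Cmax,ss = C₀·R ≈ 5.850 × 1.0854 ≈ 6.350 μg/mL.
One interval later, Cmin,ss = Cmax,ss·e^(−kτ) ≈ 6.350 × 0.0787 ≈ 0.500 μg/mL.
Trough 0.5 μg/mL vs MEC 1 μg/mL: subtherapeutic.

0.5 μg/mL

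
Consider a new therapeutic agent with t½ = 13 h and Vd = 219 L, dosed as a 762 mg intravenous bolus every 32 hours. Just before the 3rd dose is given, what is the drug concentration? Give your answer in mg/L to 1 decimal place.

f = (1/2)^(τ/t½) = (1/2)^(32/13) ≈ 0.1816.
C₀ = D/Vd = 762/219 ≈ 3.479 mg/L.
Before the 3rd dose, 2 doses have been given. Superposition: Cmin = C₀·(f + f²).
≈ 3.479 × (0.1816 + 0.0330) ≈ 3.479 × 0.2146 ≈ 0.747 mg/L.

0.7 mg/L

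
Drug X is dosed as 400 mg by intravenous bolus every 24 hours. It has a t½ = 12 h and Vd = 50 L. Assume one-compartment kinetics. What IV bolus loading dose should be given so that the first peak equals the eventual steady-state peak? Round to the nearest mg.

533 mg

f = (1/2)^(24/12) ≈ 0.250000; accumulation ratio R = 1/(1−f) ≈ 1.33333.
Loading dose to hit Cmax,ss on first dose: D_load = D_maint·R ≈ 400 × 1.33333 ≈ 533.33 mg.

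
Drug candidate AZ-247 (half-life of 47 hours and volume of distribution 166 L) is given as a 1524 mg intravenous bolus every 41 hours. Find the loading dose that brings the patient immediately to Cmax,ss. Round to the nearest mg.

3359 mg

f = (1/2)^(41/47) ≈ 0.546260; accumulation ratio R = 1/(1−f) ≈ 2.20391.
Loading dose to hit Cmax,ss on first dose: D_load = D_maint·R ≈ 1524 × 2.20391 ≈ 3358.76 mg.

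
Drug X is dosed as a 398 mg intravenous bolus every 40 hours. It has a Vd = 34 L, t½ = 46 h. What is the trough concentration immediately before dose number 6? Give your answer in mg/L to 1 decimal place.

13.5 mg/L

f = (1/2)^(τ/t½) = (1/2)^(40/46) ≈ 0.5473.
C₀ = D/Vd = 398/34 ≈ 11.706 mg/L.
Before the 6th dose, 5 doses have been given. Superposition: Cmin = C₀·(f + f² + … + f^5).
≈ 11.706 × (0.5473 + 0.2995 + 0.1639 + 0.0897 + 0.0491) ≈ 11.706 × 1.1495 ≈ 13.456 mg/L.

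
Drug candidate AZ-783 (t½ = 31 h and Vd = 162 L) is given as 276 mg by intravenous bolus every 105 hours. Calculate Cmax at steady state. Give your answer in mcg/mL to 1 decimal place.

Over one 105-h interval, 105/31 ≈ 3.3871 half-lives elapse, leaving f ≈ 0.0956 of each dose.
At steady state, accumulation factor R = 1/(1 − e^(−kτ)) ≈ 1.1057.
Each bolus raises the concentration by D/Vd = 276/162 ≈ 1.704 mcg/mL.
Steady-state peak Cmax,ss = C₀·R ≈ 1.704 × 1.1057 ≈ 1.884 mcg/mL.

1.9 mcg/mL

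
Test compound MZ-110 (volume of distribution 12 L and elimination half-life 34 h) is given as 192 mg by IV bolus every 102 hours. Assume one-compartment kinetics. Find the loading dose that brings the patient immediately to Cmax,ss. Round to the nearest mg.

219 mg

f = (1/2)^(102/34) ≈ 0.125000; accumulation ratio R = 1/(1−f) ≈ 1.14286.
Loading dose to hit Cmax,ss on first dose: D_load = D_maint·R ≈ 192 × 1.14286 ≈ 219.43 mg.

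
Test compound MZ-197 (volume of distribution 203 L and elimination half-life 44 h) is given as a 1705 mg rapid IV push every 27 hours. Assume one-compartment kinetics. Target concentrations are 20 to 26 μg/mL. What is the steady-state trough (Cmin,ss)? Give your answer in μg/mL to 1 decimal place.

τ/t½ = 27/44 ≈ 0.61364, so fraction remaining f = (1/2)^(27/44) ≈ 0.6535.
At steady state, accumulation factor R = 1/(1 − e^(−kτ)) ≈ 2.8860.
Single-dose peak C₀ = D/Vd = 1705/203 ≈ 8.399 μg/mL.
Steady-state peak Cmax,ss = C₀·R ≈ 8.399 × 2.8860 ≈ 24.240 μg/mL.
Steady-state trough Cmin,ss = Cmax,ss·f ≈ 24.240 × 0.6535 ≈ 15.841 μg/mL.
Trough 15.8 μg/mL vs MEC 20 μg/mL: subtherapeutic.

15.8 μg/mL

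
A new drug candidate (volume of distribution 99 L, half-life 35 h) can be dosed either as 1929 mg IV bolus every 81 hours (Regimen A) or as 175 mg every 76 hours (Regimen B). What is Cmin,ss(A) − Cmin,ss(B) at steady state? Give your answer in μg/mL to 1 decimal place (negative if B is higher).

Regimen A: f = (1/2)^(81/35) ≈ 0.2011; Cmin,ss = (1929/99)·f/(1−f) ≈ 4.905 μg/mL.
Regimen B: f = (1/2)^(76/35) ≈ 0.2220; Cmin,ss = (175/99)·f/(1−f) ≈ 0.504 μg/mL.
Difference ≈ 4.905 − 0.504 ≈ 4.401 μg/mL.

4.4 μg/mL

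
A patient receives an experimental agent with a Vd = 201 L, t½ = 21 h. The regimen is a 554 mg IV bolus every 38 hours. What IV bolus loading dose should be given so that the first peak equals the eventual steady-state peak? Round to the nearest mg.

f = (1/2)^(38/21) ≈ 0.285285; accumulation ratio R = 1/(1−f) ≈ 1.39916.
Loading dose to hit Cmax,ss on first dose: D_load = D_maint·R ≈ 554 × 1.39916 ≈ 775.13 mg.

775 mg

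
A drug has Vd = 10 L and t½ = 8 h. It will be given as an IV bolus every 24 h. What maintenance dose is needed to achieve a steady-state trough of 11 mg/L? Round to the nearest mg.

770 mg

τ/t½ = 24/8 ≈ 3, so f = (1/2)^(24/8) ≈ 0.125000.
Cmin,ss = (D/Vd)·f/(1−f), so D = Cmin,ss·Vd·(1−f)/f.
D = 11 × 10 × (1−f)/f ≈ 11 × 10 × 7.00000 ≈ 770.00 mg.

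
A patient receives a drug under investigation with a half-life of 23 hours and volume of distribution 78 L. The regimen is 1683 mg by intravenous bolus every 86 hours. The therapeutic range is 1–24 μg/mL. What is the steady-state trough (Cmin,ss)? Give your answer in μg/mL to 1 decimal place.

1.7 μg/mL

Over one 86-h interval, 86/23 ≈ 3.7391 half-lives elapse, leaving f ≈ 0.0749 of each dose.
Single-dose peak C₀ = D/Vd = 1683/78 ≈ 21.577 μg/mL.
Steady-state trough Cmin,ss = C₀·f/(1−f) ≈ 21.577 × 0.0749/0.9251 ≈ 1.747 μg/mL.
Trough 1.7 μg/mL vs MEC 1 μg/mL: adequate.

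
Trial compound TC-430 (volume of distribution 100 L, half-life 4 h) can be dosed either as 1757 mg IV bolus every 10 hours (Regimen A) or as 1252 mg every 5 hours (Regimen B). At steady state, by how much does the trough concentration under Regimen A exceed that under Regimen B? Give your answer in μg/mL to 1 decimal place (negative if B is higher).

-5.3 μg/mL

Regimen A: f = (1/2)^(10/4) ≈ 0.1768; Cmin,ss = (1757/100)·f/(1−f) ≈ 3.774 μg/mL.
Regimen B: f = (1/2)^(5/4) ≈ 0.4204; Cmin,ss = (1252/100)·f/(1−f) ≈ 9.081 μg/mL.
Difference ≈ 3.774 − 9.081 ≈ -5.307 μg/mL.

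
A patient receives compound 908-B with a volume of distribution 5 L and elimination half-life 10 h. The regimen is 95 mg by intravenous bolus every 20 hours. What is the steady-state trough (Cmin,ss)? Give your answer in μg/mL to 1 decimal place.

The dosing interval is 2 half-lives, so f = 2^(−2) = 0.25.
At steady state, R = 1/(1 − 0.25) = 4/3.
Single-dose peak C₀ = D/Vd = 95/5 = 19 μg/mL.
Steady-state peak Cmax,ss = C₀·R = 19 × 4/3 ≈ 25.333 μg/mL.
Steady-state trough Cmin,ss = Cmax,ss·f ≈ 25.333 × 0.25 ≈ 6.333 μg/mL.

6.3 μg/mL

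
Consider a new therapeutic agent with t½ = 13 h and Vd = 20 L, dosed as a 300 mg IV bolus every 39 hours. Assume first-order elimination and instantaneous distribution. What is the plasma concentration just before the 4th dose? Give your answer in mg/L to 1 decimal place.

2.1 mg/L

f = (1/2)^(τ/t½) = (1/2)^(39/13) ≈ 0.1250.
C₀ = D/Vd = 300/20 ≈ 15.000 mg/L.
Before the 4th dose, 3 doses have been given. Superposition: Cmin = C₀·(f + f² + … + f^3).
≈ 15.000 × (0.1250 + 0.0156 + 0.0020) ≈ 15.000 × 0.1426 ≈ 2.139 mg/L.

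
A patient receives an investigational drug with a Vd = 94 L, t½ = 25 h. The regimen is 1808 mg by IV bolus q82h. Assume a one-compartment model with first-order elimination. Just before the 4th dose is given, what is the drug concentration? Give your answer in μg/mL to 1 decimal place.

2.2 μg/mL

f = (1/2)^(τ/t½) = (1/2)^(82/25) ≈ 0.1029.
C₀ = D/Vd = 1808/94 ≈ 19.234 μg/mL.
Before the 4th dose, 3 doses have been given. Superposition: Cmin = C₀·(f + f² + … + f^3).
≈ 19.234 × (0.1029 + 0.0106 + 0.0011) ≈ 19.234 × 0.1146 ≈ 2.204 μg/mL.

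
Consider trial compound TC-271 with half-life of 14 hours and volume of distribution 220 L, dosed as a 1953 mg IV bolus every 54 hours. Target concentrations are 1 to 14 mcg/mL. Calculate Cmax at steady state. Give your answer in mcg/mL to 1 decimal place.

9.5 mcg/mL

Over one 54-h interval, 54/14 ≈ 3.8571 half-lives elapse, leaving f ≈ 0.0690 of each dose.
At steady state, accumulation factor R = 1/(1 − e^(−kτ)) ≈ 1.0741.
Single-dose peak C₀ = D/Vd = 1953/220 ≈ 8.877 mcg/mL.
Cmax,ss = C₀/(1 − f) ≈ 8.877/0.9310 ≈ 9.535 mcg/mL.
Peak 9.5 mcg/mL vs MTC 14 mcg/mL: below toxic threshold.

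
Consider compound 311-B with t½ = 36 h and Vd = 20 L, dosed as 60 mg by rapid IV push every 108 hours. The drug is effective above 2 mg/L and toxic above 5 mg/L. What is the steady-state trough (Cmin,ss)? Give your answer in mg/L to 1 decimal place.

0.4 mg/L

The dosing interval is 3 half-lives, so f = 2^(−3) = 0.125.
Accumulation ratio R = 1/(1 − f) = 1/0.875 = 8/7.
Single-dose peak C₀ = D/Vd = 60/20 = 3 mg/L.
Steady-state peak Cmax,ss = C₀·R = 3 × 8/7 ≈ 3.429 mg/L.
Steady-state trough Cmin,ss = Cmax,ss·f ≈ 3.429 × 0.125 ≈ 0.429 mg/L.
Trough 0.4 mg/L vs MEC 2 mg/L: subtherapeutic.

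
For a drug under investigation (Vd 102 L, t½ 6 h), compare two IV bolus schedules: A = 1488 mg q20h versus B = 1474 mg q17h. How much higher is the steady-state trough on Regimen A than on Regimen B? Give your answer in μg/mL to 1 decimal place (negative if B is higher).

-0.8 μg/mL

Regimen A: f = (1/2)^(20/6) ≈ 0.0992; Cmin,ss = (1488/102)·f/(1−f) ≈ 1.607 μg/mL.
Regimen B: f = (1/2)^(17/6) ≈ 0.1403; Cmin,ss = (1474/102)·f/(1−f) ≈ 2.358 μg/mL.
Difference ≈ 1.607 − 2.358 ≈ -0.751 μg/mL.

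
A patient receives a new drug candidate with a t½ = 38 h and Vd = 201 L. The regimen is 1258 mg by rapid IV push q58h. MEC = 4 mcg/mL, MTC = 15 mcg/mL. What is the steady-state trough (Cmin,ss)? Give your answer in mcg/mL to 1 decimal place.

τ/t½ = 58/38 ≈ 1.5263, so fraction remaining f = (1/2)^(58/38) ≈ 0.3472.
At steady state, accumulation factor R = 1/(1 − e^(−kτ)) ≈ 1.5319.
Single-dose peak C₀ = D/Vd = 1258/201 ≈ 6.259 mcg/mL.
Steady-state peak Cmax,ss = C₀·R ≈ 6.259 × 1.5319 ≈ 9.588 mcg/mL.
One interval later, Cmin,ss = Cmax,ss·e^(−kτ) ≈ 9.588 × 0.3472 ≈ 3.329 mcg/mL.
Trough 3.3 mcg/mL vs MEC 4 mcg/mL: subtherapeutic.

3.3 mcg/mL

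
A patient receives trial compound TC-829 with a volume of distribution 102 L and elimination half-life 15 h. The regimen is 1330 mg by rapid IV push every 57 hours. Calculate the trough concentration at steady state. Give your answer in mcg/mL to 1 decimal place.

1.0 mcg/mL

Over one 57-h interval, 57/15 ≈ 3.8 half-lives elapse, leaving f ≈ 0.0718 of each dose.
Single-dose peak C₀ = D/Vd = 1330/102 ≈ 13.039 mcg/mL.
Steady-state trough Cmin,ss = C₀·f/(1−f) ≈ 13.039 × 0.0718/0.9282 ≈ 1.009 mcg/mL.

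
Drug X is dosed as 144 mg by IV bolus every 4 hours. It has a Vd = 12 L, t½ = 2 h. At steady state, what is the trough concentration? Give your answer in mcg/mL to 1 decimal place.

τ = 4 h = 2 half-lives, so f = (1/2)^2 = 0.25.
Accumulation ratio R = 1/(1 − f) = 1/0.75 = 4/3.
Single-dose peak C₀ = D/Vd = 144/12 = 12 mcg/mL.
Steady-state peak Cmax,ss = C₀·R = 12 × 4/3 ≈ 16.000 mcg/mL.
Steady-state trough Cmin,ss = Cmax,ss·f ≈ 16.000 × 0.25 ≈ 4.000 mcg/mL.

4.0 mcg/mL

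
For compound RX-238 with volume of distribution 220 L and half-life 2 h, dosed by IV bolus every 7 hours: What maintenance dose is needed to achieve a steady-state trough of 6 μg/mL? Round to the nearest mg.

τ/t½ = 7/2 ≈ 3.5, so f = (1/2)^(7/2) ≈ 0.088388.
Cmin,ss = (D/Vd)·f/(1−f), so D = Cmin,ss·Vd·(1−f)/f.
D = 6 × 220 × (1−f)/f ≈ 6 × 220 × 10.31375 ≈ 13614.15 mg.

13614 mg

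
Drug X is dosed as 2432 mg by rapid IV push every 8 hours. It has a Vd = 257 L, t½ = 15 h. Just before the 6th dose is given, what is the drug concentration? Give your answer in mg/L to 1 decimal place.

17.8 mg/L

f = (1/2)^(τ/t½) = (1/2)^(8/15) ≈ 0.6910.
C₀ = D/Vd = 2432/257 ≈ 9.463 mg/L.
Before the 6th dose, 5 doses have been given. Superposition: Cmin = C₀·(f + f² + … + f^5).
≈ 9.463 × (0.6910 + 0.4775 + 0.3299 + 0.2280 + 0.1575) ≈ 9.463 × 1.8839 ≈ 17.827 mg/L.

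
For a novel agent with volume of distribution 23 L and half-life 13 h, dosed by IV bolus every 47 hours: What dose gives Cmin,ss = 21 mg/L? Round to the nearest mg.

5437 mg

τ/t½ = 47/13 ≈ 3.6154, so f = (1/2)^(47/13) ≈ 0.081594.
Cmin,ss = (D/Vd)·f/(1−f), so D = Cmin,ss·Vd·(1−f)/f.
D = 21 × 23 × (1−f)/f ≈ 21 × 23 × 11.25580 ≈ 5436.55 mg.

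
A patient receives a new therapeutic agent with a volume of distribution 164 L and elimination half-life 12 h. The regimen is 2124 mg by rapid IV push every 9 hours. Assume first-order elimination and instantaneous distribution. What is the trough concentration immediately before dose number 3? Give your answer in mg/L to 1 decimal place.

f = (1/2)^(τ/t½) = (1/2)^(9/12) ≈ 0.5946.
C₀ = D/Vd = 2124/164 ≈ 12.951 mg/L.
Before the 3rd dose, 2 doses have been given. Superposition: Cmin = C₀·(f + f²).
≈ 12.951 × (0.5946 + 0.3535) ≈ 12.951 × 0.9481 ≈ 12.279 mg/L.

12.3 mg/L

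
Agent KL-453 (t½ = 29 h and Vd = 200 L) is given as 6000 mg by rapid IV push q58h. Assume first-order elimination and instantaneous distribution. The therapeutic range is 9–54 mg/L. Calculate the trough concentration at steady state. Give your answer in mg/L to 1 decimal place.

10.0 mg/L

τ = 58 h = 2 half-lives, so f = (1/2)^2 = 0.25.
Accumulation ratio R = 1/(1 − f) = 1/0.75 = 4/3.
Single-dose peak C₀ = D/Vd = 6000/200 = 30 mg/L.
Steady-state peak Cmax,ss = C₀·R = 30 × 4/3 ≈ 40.000 mg/L.
Steady-state trough Cmin,ss = Cmax,ss·f ≈ 40.000 × 0.25 ≈ 10.000 mg/L.
Trough 10.0 mg/L vs MEC 9 mg/L: adequate.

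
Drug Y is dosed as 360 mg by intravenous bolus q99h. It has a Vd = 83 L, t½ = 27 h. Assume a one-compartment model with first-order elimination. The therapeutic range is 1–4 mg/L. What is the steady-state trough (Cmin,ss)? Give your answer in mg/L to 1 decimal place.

0.4 mg/L

τ/t½ = 99/27 ≈ 3.6667, so fraction remaining f = (1/2)^(99/27) ≈ 0.0787.
Each bolus raises the concentration by D/Vd = 360/83 ≈ 4.337 mg/L.
Steady-state trough Cmin,ss = C₀·f/(1−f) ≈ 4.337 × 0.0787/0.9213 ≈ 0.370 mg/L.
Trough 0.4 mg/L vs MEC 1 mg/L: subtherapeutic.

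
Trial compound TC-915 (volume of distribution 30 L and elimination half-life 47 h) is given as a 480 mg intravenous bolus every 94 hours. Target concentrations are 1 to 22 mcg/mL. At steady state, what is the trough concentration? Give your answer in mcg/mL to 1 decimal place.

τ = 94 h = 2 half-lives, so f = (1/2)^2 = 0.25.
Accumulation ratio R = 1/(1 − f) = 1/0.75 = 4/3.
Single-dose peak C₀ = D/Vd = 480/30 = 16 mcg/mL.
Steady-state peak Cmax,ss = C₀·R = 16 × 4/3 ≈ 21.333 mcg/mL.
Steady-state trough Cmin,ss = Cmax,ss·f ≈ 21.333 × 0.25 ≈ 5.333 mcg/mL.
Trough 5.3 mcg/mL vs MEC 1 mcg/mL: adequate.

5.3 mcg/mL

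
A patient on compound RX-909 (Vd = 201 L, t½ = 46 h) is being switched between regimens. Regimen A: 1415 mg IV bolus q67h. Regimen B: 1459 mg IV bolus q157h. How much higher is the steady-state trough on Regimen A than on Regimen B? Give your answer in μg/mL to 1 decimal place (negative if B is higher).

3.3 μg/mL

Regimen A: f = (1/2)^(67/46) ≈ 0.3644; Cmin,ss = (1415/201)·f/(1−f) ≈ 4.036 μg/mL.
Regimen B: f = (1/2)^(157/46) ≈ 0.0939; Cmin,ss = (1459/201)·f/(1−f) ≈ 0.752 μg/mL.
Difference ≈ 4.036 − 0.752 ≈ 3.284 μg/mL.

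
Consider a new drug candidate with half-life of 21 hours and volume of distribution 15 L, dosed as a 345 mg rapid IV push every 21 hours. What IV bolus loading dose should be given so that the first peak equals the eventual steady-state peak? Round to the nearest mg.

f = (1/2)^(21/21) ≈ 0.500000; accumulation ratio R = 1/(1−f) ≈ 2.00000.
Loading dose to hit Cmax,ss on first dose: D_load = D_maint·R ≈ 345 × 2.00000 ≈ 690.00 mg.

690 mg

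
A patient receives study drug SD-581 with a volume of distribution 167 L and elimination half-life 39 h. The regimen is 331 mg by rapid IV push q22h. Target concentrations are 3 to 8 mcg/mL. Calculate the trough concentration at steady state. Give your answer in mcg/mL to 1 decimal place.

4.1 mcg/mL

τ/t½ = 22/39 ≈ 0.5641, so fraction remaining f = (1/2)^(22/39) ≈ 0.6764.
At steady state, accumulation factor R = 1/(1 − e^(−kτ)) ≈ 3.0902.
Single-dose peak C₀ = D/Vd = 331/167 ≈ 1.982 mcg/mL.
Steady-state peak Cmax,ss = C₀·R ≈ 1.982 × 3.0902 ≈ 6.125 mcg/mL.
One interval later, Cmin,ss = Cmax,ss·e^(−kτ) ≈ 6.125 × 0.6764 ≈ 4.143 mcg/mL.
Trough 4.1 mcg/mL vs MEC 3 mcg/mL: adequate.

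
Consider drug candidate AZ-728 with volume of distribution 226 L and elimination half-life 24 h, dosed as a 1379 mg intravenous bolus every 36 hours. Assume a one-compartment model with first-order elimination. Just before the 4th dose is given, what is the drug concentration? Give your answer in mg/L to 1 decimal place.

3.2 mg/L

f = (1/2)^(τ/t½) = (1/2)^(36/24) ≈ 0.3536.
C₀ = D/Vd = 1379/226 ≈ 6.102 mg/L.
Before the 4th dose, 3 doses have been given. Superposition: Cmin = C₀·(f + f² + … + f^3).
≈ 6.102 × (0.3536 + 0.1250 + 0.0442) ≈ 6.102 × 0.5228 ≈ 3.190 mg/L.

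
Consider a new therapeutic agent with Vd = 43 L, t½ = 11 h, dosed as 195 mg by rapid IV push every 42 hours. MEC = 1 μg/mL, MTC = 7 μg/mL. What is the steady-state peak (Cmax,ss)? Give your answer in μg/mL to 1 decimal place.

Over one 42-h interval, 42/11 ≈ 3.8182 half-lives elapse, leaving f ≈ 0.0709 of each dose.
At steady state, accumulation factor R = 1/(1 − e^(−kτ)) ≈ 1.0763.
Single-dose peak C₀ = D/Vd = 195/43 ≈ 4.535 μg/mL.
Steady-state peak Cmax,ss = C₀·R ≈ 4.535 × 1.0763 ≈ 4.881 μg/mL.
Peak 4.9 μg/mL vs MTC 7 μg/mL: below toxic threshold.

4.9 μg/mL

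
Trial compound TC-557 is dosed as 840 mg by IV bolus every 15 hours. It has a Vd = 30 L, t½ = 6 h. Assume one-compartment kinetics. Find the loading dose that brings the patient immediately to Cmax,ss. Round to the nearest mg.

1020 mg

f = (1/2)^(15/6) ≈ 0.176777; accumulation ratio R = 1/(1−f) ≈ 1.21474.
Loading dose to hit Cmax,ss on first dose: D_load = D_maint·R ≈ 840 × 1.21474 ≈ 1020.38 mg.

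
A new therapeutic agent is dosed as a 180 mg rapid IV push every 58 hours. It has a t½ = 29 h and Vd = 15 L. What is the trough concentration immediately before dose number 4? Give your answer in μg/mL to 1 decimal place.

f = (1/2)^(τ/t½) = (1/2)^(58/29) ≈ 0.2500.
C₀ = D/Vd = 180/15 ≈ 12.000 μg/mL.
Before the 4th dose, 3 doses have been given. Superposition: Cmin = C₀·(f + f² + … + f^3).
≈ 12.000 × (0.2500 + 0.0625 + 0.0156) ≈ 12.000 × 0.3281 ≈ 3.937 μg/mL.

3.9 μg/mL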